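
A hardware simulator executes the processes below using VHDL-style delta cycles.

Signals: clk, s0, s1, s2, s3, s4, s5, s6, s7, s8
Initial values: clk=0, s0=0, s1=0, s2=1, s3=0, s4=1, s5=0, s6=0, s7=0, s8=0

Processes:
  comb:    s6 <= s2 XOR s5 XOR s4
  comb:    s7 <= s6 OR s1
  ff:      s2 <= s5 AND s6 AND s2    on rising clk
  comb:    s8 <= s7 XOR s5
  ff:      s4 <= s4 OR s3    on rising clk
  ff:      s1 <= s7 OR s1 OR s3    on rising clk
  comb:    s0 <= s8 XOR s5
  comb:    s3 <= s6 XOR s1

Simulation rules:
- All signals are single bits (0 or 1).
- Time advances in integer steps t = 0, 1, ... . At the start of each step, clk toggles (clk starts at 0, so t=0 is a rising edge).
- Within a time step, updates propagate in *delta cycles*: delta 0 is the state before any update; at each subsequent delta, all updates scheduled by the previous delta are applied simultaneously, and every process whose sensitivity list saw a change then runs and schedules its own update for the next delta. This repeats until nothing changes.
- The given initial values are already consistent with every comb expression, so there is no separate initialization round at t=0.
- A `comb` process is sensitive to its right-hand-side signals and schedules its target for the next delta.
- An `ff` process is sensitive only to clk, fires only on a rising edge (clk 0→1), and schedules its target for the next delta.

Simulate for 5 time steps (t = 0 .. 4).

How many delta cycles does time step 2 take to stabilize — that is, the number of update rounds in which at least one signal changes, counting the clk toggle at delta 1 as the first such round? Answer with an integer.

t0.Δ0 s5=0 s2=1 s1=0 s0=0 s7=0 s8=0 s4=1 s3=0 s6=0 clk=0
t0.Δ1 s5=0 s2=1 s1=0 s0=0 s7=0 s8=0 s4=1 s3=0 s6=0 clk=1
t0.Δ2 s5=0 s2=0 s1=0 s0=0 s7=0 s8=0 s4=1 s3=0 s6=0 clk=1
t0.Δ3 s5=0 s2=0 s1=0 s0=0 s7=0 s8=0 s4=1 s3=0 s6=1 clk=1
t0.Δ4 s5=0 s2=0 s1=0 s0=0 s7=1 s8=0 s4=1 s3=1 s6=1 clk=1
t0.Δ5 s5=0 s2=0 s1=0 s0=0 s7=1 s8=1 s4=1 s3=1 s6=1 clk=1
t0.Δ6 s5=0 s2=0 s1=0 s0=1 s7=1 s8=1 s4=1 s3=1 s6=1 clk=1
t1.Δ0 s5=0 s2=0 s1=0 s0=1 s7=1 s8=1 s4=1 s3=1 s6=1 clk=1
t1.Δ1 s5=0 s2=0 s1=0 s0=1 s7=1 s8=1 s4=1 s3=1 s6=1 clk=0
t2.Δ0 s5=0 s2=0 s1=0 s0=1 s7=1 s8=1 s4=1 s3=1 s6=1 clk=0
t2.Δ1 s5=0 s2=0 s1=0 s0=1 s7=1 s8=1 s4=1 s3=1 s6=1 clk=1
t2.Δ2 s5=0 s2=0 s1=1 s0=1 s7=1 s8=1 s4=1 s3=1 s6=1 clk=1
t2.Δ3 s5=0 s2=0 s1=1 s0=1 s7=1 s8=1 s4=1 s3=0 s6=1 clk=1
t3.Δ0 s5=0 s2=0 s1=1 s0=1 s7=1 s8=1 s4=1 s3=0 s6=1 clk=1
t3.Δ1 s5=0 s2=0 s1=1 s0=1 s7=1 s8=1 s4=1 s3=0 s6=1 clk=0
t4.Δ0 s5=0 s2=0 s1=1 s0=1 s7=1 s8=1 s4=1 s3=0 s6=1 clk=0
t4.Δ1 s5=0 s2=0 s1=1 s0=1 s7=1 s8=1 s4=1 s3=0 s6=1 clk=1

3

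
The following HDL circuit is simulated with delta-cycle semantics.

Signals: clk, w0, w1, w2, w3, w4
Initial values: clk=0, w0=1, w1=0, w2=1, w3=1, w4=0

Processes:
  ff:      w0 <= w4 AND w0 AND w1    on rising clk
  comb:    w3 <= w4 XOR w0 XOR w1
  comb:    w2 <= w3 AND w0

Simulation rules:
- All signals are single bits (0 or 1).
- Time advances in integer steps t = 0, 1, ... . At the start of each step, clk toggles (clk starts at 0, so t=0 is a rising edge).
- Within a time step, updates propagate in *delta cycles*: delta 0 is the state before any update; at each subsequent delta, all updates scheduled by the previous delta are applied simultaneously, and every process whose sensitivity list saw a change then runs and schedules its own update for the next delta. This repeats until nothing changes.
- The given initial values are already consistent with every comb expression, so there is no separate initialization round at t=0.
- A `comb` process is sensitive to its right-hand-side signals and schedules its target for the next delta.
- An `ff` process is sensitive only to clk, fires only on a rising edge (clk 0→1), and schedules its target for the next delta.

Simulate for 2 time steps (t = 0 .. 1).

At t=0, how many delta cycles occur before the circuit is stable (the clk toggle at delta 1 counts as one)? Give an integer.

3

t0.Δ0 clk=0 w1=0 w4=0 w2=1 w3=1 w0=1
t0.Δ1 clk=1 w1=0 w4=0 w2=1 w3=1 w0=1
t0.Δ2 clk=1 w1=0 w4=0 w2=1 w3=1 w0=0
t0.Δ3 clk=1 w1=0 w4=0 w2=0 w3=0 w0=0
t1.Δ0 clk=1 w1=0 w4=0 w2=0 w3=0 w0=0
t1.Δ1 clk=0 w1=0 w4=0 w2=0 w3=0 w0=0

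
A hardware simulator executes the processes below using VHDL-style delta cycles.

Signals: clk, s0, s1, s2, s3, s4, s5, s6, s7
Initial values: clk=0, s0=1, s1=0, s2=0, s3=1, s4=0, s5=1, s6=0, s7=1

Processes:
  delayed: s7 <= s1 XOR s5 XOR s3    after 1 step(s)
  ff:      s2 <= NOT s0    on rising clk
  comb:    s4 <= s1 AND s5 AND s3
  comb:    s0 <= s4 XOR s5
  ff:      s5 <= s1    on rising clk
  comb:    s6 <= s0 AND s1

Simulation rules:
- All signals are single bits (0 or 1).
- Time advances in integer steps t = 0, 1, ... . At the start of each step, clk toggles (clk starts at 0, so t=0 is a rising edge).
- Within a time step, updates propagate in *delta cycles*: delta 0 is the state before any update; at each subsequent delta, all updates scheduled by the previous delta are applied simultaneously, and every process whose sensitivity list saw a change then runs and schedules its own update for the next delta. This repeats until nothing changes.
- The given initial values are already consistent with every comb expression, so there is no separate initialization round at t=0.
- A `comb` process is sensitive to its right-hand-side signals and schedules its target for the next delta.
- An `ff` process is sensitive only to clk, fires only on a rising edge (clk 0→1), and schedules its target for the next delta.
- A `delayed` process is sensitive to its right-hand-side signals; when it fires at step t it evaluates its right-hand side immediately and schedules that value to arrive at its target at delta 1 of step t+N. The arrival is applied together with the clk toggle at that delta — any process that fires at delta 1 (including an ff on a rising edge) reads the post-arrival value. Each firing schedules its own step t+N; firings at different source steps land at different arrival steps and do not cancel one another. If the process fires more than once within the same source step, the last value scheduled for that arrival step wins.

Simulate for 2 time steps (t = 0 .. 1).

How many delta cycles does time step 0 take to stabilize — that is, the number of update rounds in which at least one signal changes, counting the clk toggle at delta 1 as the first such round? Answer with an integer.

3

[bits: s4,clk,s3,s0,s2,s6,s7,s5,s1]
t=0: Δ0=001100110 Δ1=011100110 Δ2=011100100 Δ3=011000100 | 3Δ
t=1: Δ0=011000100 Δ1=001000100 | 1Δ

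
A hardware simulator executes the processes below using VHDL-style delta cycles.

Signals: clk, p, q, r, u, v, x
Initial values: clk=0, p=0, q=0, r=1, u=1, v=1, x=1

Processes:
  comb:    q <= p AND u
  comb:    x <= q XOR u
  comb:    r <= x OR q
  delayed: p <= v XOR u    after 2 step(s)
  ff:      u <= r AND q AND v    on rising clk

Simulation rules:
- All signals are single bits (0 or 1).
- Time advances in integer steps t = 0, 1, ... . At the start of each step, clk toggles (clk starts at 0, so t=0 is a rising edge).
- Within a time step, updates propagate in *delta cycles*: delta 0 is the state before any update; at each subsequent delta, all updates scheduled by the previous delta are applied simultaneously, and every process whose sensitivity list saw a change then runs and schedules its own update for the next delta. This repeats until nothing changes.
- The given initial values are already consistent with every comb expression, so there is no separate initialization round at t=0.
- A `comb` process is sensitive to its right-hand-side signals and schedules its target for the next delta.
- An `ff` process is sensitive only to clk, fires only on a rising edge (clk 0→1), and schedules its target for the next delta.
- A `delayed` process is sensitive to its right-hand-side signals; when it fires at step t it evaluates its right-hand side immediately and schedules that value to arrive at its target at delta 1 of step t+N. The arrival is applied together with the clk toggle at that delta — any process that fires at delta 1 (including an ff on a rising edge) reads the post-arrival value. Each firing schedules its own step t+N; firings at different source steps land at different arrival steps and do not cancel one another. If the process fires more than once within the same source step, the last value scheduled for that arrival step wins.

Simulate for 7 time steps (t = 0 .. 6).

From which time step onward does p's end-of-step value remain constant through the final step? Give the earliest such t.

t0.Δ0 q=0 p=0 clk=0 x=1 u=1 v=1 r=1
t0.Δ1 q=0 p=0 clk=1 x=1 u=1 v=1 r=1
t0.Δ2 q=0 p=0 clk=1 x=1 u=0 v=1 r=1
t0.Δ3 q=0 p=0 clk=1 x=0 u=0 v=1 r=1
t0.Δ4 q=0 p=0 clk=1 x=0 u=0 v=1 r=0
t1.Δ0 q=0 p=0 clk=1 x=0 u=0 v=1 r=0
t1.Δ1 q=0 p=0 clk=0 x=0 u=0 v=1 r=0
t2.Δ0 q=0 p=0 clk=0 x=0 u=0 v=1 r=0
t2.Δ1 q=0 p=1 clk=1 x=0 u=0 v=1 r=0
t3.Δ0 q=0 p=1 clk=1 x=0 u=0 v=1 r=0
t3.Δ1 q=0 p=1 clk=0 x=0 u=0 v=1 r=0
t4.Δ0 q=0 p=1 clk=0 x=0 u=0 v=1 r=0
t4.Δ1 q=0 p=1 clk=1 x=0 u=0 v=1 r=0
t5.Δ0 q=0 p=1 clk=1 x=0 u=0 v=1 r=0
t5.Δ1 q=0 p=1 clk=0 x=0 u=0 v=1 r=0
t6.Δ0 q=0 p=1 clk=0 x=0 u=0 v=1 r=0
t6.Δ1 q=0 p=1 clk=1 x=0 u=0 v=1 r=0

2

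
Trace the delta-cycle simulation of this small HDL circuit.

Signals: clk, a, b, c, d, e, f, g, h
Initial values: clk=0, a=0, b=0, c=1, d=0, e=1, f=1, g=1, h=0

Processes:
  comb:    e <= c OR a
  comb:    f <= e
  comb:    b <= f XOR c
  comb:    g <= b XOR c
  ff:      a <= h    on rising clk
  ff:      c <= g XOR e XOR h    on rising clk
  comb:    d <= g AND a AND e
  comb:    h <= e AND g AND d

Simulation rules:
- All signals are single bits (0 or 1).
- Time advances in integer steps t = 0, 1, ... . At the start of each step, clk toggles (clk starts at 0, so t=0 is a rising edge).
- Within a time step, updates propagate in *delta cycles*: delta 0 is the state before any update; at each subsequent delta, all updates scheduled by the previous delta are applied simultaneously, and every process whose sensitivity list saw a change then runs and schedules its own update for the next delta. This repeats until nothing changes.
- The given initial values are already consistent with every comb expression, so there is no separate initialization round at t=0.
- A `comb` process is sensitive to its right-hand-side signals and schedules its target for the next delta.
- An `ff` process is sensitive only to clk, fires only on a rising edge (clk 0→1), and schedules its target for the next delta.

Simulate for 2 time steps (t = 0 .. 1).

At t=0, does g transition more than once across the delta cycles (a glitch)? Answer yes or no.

t=0 Δ0: d=0 h=0 a=0 f=1 clk=0 e=1 g=1 c=1 b=0
  Δ1: clk:0→1
  Δ2: c:1→0
  Δ3: e:1→0, g:1→0, b:0→1
  Δ4: f:1→0, g:0→1
  Δ5: b:1→0
  Δ6: g:1→0
  (6Δ to stable)
t=1 Δ0: d=0 h=0 a=0 f=0 clk=1 e=0 g=0 c=0 b=0
  Δ1: clk:1→0
  (1Δ to stable)

yes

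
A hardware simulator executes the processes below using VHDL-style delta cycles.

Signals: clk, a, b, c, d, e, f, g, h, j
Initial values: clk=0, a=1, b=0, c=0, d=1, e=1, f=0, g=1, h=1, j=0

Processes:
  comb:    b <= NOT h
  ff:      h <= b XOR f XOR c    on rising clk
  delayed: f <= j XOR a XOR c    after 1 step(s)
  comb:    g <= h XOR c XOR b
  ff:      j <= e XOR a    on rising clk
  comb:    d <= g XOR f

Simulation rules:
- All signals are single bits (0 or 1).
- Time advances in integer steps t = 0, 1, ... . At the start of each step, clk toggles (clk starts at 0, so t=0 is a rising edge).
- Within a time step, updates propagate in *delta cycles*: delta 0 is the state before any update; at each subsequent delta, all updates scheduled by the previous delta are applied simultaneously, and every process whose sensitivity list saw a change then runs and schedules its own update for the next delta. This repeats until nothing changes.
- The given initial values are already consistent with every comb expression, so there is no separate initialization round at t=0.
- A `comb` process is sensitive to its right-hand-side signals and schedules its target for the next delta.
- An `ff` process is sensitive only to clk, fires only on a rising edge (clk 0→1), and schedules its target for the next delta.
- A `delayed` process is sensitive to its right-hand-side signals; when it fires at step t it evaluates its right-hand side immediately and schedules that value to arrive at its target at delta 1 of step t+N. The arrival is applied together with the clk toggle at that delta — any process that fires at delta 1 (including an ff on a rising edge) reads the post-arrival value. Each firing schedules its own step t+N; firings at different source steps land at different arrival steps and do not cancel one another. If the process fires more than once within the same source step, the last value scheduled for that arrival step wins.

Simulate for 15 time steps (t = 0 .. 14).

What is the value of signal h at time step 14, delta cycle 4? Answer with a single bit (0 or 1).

t=0 Δ0: e=1 g=1 b=0 a=1 j=0 c=0 clk=0 f=0 h=1 d=1
  Δ1: clk:0→1
  Δ2: h:1→0
  Δ3: g:1→0, b:0→1
  Δ4: g:0→1, d:1→0
  Δ5: d:0→1
  (5Δ to stable)
t=1 Δ0: e=1 g=1 b=1 a=1 j=0 c=0 clk=1 f=0 h=0 d=1
  Δ1: clk:1→0
  (1Δ to stable)
t=2 Δ0: e=1 g=1 b=1 a=1 j=0 c=0 clk=0 f=0 h=0 d=1
  Δ1: clk:0→1
  Δ2: h:0→1
  Δ3: g:1→0, b:1→0
  Δ4: g:0→1, d:1→0
  Δ5: d:0→1
  (5Δ to stable)
t=3 Δ0: e=1 g=1 b=0 a=1 j=0 c=0 clk=1 f=0 h=1 d=1
  Δ1: clk:1→0
  (1Δ to stable)
t=4 Δ0: e=1 g=1 b=0 a=1 j=0 c=0 clk=0 f=0 h=1 d=1
  Δ1: clk:0→1
  Δ2: h:1→0
  Δ3: g:1→0, b:0→1
  Δ4: g:0→1, d:1→0
  Δ5: d:0→1
  (5Δ to stable)
t=5 Δ0: e=1 g=1 b=1 a=1 j=0 c=0 clk=1 f=0 h=0 d=1
  Δ1: clk:1→0
  (1Δ to stable)
t=6 Δ0: e=1 g=1 b=1 a=1 j=0 c=0 clk=0 f=0 h=0 d=1
  Δ1: clk:0→1
  Δ2: h:0→1
  Δ3: g:1→0, b:1→0
  Δ4: g:0→1, d:1→0
  Δ5: d:0→1
  (5Δ to stable)
t=7 Δ0: e=1 g=1 b=0 a=1 j=0 c=0 clk=1 f=0 h=1 d=1
  Δ1: clk:1→0
  (1Δ to stable)
t=8 Δ0: e=1 g=1 b=0 a=1 j=0 c=0 clk=0 f=0 h=1 d=1
  Δ1: clk:0→1
  Δ2: h:1→0
  Δ3: g:1→0, b:0→1
  Δ4: g:0→1, d:1→0
  Δ5: d:0→1
  (5Δ to stable)
t=9 Δ0: e=1 g=1 b=1 a=1 j=0 c=0 clk=1 f=0 h=0 d=1
  Δ1: clk:1→0
  (1Δ to stable)
t=10 Δ0: e=1 g=1 b=1 a=1 j=0 c=0 clk=0 f=0 h=0 d=1
  Δ1: clk:0→1
  Δ2: h:0→1
  Δ3: g:1→0, b:1→0
  Δ4: g:0→1, d:1→0
  Δ5: d:0→1
  (5Δ to stable)
t=11 Δ0: e=1 g=1 b=0 a=1 j=0 c=0 clk=1 f=0 h=1 d=1
  Δ1: clk:1→0
  (1Δ to stable)
t=12 Δ0: e=1 g=1 b=0 a=1 j=0 c=0 clk=0 f=0 h=1 d=1
  Δ1: clk:0→1
  Δ2: h:1→0
  Δ3: g:1→0, b:0→1
  Δ4: g:0→1, d:1→0
  Δ5: d:0→1
  (5Δ to stable)
t=13 Δ0: e=1 g=1 b=1 a=1 j=0 c=0 clk=1 f=0 h=0 d=1
  Δ1: clk:1→0
  (1Δ to stable)
t=14 Δ0: e=1 g=1 b=1 a=1 j=0 c=0 clk=0 f=0 h=0 d=1
  Δ1: clk:0→1
  Δ2: h:0→1
  Δ3: g:1→0, b:1→0
  Δ4: g:0→1, d:1→0
  Δ5: d:0→1
  (5Δ to stable)

1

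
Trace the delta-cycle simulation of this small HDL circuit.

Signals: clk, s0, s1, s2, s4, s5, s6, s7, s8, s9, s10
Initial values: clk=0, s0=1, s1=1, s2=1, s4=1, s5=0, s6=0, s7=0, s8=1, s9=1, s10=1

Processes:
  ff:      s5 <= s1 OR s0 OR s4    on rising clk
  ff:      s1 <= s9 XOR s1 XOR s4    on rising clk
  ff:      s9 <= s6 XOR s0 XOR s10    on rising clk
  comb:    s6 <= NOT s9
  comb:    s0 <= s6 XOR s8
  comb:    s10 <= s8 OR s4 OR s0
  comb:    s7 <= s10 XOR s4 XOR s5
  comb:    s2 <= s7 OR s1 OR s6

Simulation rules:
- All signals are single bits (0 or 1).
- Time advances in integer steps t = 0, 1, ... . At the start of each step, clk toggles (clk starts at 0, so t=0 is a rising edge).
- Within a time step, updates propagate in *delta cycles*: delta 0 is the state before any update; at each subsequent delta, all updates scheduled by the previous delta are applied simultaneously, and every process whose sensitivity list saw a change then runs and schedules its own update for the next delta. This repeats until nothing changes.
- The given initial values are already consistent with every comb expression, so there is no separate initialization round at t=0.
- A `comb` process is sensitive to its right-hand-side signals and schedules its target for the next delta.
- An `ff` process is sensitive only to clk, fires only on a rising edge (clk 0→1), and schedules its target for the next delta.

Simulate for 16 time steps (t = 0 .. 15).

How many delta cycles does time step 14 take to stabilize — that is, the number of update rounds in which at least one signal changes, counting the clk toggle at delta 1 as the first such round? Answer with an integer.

2

[bits: s6,s7,s0,clk,s2,s4,s1,s9,s5,s10,s8]
t=0: Δ0=00101111011 Δ1=00111111011 Δ2=00111110111 Δ3=11111110111 Δ4=11011110111 | 4Δ
t=1: Δ0=11011110111 Δ1=11001110111 | 1Δ
t=2: Δ0=11001110111 Δ1=11011110111 Δ2=11011100111 | 2Δ
t=3: Δ0=11011100111 Δ1=11001100111 | 1Δ
t=4: Δ0=11001100111 Δ1=11011100111 Δ2=11011110111 | 2Δ
t=5: Δ0=11011110111 Δ1=11001110111 | 1Δ
t=6: Δ0=11001110111 Δ1=11011110111 Δ2=11011100111 | 2Δ
t=7: Δ0=11011100111 Δ1=11001100111 | 1Δ
t=8: Δ0=11001100111 Δ1=11011100111 Δ2=11011110111 | 2Δ
t=9: Δ0=11011110111 Δ1=11001110111 | 1Δ
t=10: Δ0=11001110111 Δ1=11011110111 Δ2=11011100111 | 2Δ
t=11: Δ0=11011100111 Δ1=11001100111 | 1Δ
t=12: Δ0=11001100111 Δ1=11011100111 Δ2=11011110111 | 2Δ
t=13: Δ0=11011110111 Δ1=11001110111 | 1Δ
t=14: Δ0=11001110111 Δ1=11011110111 Δ2=11011100111 | 2Δ
t=15: Δ0=11011100111 Δ1=11001100111 | 1Δ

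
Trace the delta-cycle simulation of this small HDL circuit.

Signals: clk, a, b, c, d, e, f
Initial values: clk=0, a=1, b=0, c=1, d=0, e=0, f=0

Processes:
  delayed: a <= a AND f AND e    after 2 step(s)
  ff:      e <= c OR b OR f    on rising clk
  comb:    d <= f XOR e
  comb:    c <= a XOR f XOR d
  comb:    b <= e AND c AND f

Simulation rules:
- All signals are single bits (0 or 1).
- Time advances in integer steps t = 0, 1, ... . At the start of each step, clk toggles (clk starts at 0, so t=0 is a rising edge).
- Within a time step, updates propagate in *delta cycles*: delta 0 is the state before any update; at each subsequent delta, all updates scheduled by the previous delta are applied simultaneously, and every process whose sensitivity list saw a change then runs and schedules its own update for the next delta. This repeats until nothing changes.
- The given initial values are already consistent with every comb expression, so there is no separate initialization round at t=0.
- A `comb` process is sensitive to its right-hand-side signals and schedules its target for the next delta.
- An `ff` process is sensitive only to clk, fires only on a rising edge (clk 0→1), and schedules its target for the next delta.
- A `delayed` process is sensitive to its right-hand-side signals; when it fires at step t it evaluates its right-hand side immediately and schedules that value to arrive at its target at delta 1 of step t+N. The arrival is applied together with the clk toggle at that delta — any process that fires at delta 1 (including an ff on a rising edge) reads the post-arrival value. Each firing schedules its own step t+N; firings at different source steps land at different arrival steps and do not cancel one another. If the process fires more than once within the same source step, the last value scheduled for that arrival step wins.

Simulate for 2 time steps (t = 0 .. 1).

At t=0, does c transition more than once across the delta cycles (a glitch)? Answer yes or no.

no

t=0 Δ0: f=0 e=0 c=1 d=0 a=1 clk=0 b=0
  Δ1: clk:0→1
  Δ2: e:0→1
  Δ3: d:0→1
  Δ4: c:1→0
  (4Δ to stable)
t=1 Δ0: f=0 e=1 c=0 d=1 a=1 clk=1 b=0
  Δ1: clk:1→0
  (1Δ to stable)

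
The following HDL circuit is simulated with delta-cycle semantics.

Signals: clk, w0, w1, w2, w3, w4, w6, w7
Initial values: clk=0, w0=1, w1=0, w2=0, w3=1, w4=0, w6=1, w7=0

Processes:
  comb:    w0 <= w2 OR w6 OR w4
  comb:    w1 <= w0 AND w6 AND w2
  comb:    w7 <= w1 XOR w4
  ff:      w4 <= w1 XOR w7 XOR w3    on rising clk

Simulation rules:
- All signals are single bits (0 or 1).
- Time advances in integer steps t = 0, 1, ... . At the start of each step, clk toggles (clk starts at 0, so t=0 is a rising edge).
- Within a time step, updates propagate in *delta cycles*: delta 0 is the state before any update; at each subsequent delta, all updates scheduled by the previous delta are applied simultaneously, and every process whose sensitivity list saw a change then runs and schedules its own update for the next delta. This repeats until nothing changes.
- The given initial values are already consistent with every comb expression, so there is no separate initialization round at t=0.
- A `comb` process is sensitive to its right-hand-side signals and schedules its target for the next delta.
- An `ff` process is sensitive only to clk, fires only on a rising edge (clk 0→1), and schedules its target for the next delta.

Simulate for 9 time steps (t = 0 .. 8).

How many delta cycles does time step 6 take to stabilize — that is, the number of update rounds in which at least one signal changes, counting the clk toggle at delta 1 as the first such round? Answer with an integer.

3

t0.Δ0 w3=1 w6=1 w1=0 w0=1 clk=0 w4=0 w7=0 w2=0
t0.Δ1 w3=1 w6=1 w1=0 w0=1 clk=1 w4=0 w7=0 w2=0
t0.Δ2 w3=1 w6=1 w1=0 w0=1 clk=1 w4=1 w7=0 w2=0
t0.Δ3 w3=1 w6=1 w1=0 w0=1 clk=1 w4=1 w7=1 w2=0
t1.Δ0 w3=1 w6=1 w1=0 w0=1 clk=1 w4=1 w7=1 w2=0
t1.Δ1 w3=1 w6=1 w1=0 w0=1 clk=0 w4=1 w7=1 w2=0
t2.Δ0 w3=1 w6=1 w1=0 w0=1 clk=0 w4=1 w7=1 w2=0
t2.Δ1 w3=1 w6=1 w1=0 w0=1 clk=1 w4=1 w7=1 w2=0
t2.Δ2 w3=1 w6=1 w1=0 w0=1 clk=1 w4=0 w7=1 w2=0
t2.Δ3 w3=1 w6=1 w1=0 w0=1 clk=1 w4=0 w7=0 w2=0
t3.Δ0 w3=1 w6=1 w1=0 w0=1 clk=1 w4=0 w7=0 w2=0
t3.Δ1 w3=1 w6=1 w1=0 w0=1 clk=0 w4=0 w7=0 w2=0
t4.Δ0 w3=1 w6=1 w1=0 w0=1 clk=0 w4=0 w7=0 w2=0
t4.Δ1 w3=1 w6=1 w1=0 w0=1 clk=1 w4=0 w7=0 w2=0
t4.Δ2 w3=1 w6=1 w1=0 w0=1 clk=1 w4=1 w7=0 w2=0
t4.Δ3 w3=1 w6=1 w1=0 w0=1 clk=1 w4=1 w7=1 w2=0
t5.Δ0 w3=1 w6=1 w1=0 w0=1 clk=1 w4=1 w7=1 w2=0
t5.Δ1 w3=1 w6=1 w1=0 w0=1 clk=0 w4=1 w7=1 w2=0
t6.Δ0 w3=1 w6=1 w1=0 w0=1 clk=0 w4=1 w7=1 w2=0
t6.Δ1 w3=1 w6=1 w1=0 w0=1 clk=1 w4=1 w7=1 w2=0
t6.Δ2 w3=1 w6=1 w1=0 w0=1 clk=1 w4=0 w7=1 w2=0
t6.Δ3 w3=1 w6=1 w1=0 w0=1 clk=1 w4=0 w7=0 w2=0
t7.Δ0 w3=1 w6=1 w1=0 w0=1 clk=1 w4=0 w7=0 w2=0
t7.Δ1 w3=1 w6=1 w1=0 w0=1 clk=0 w4=0 w7=0 w2=0
t8.Δ0 w3=1 w6=1 w1=0 w0=1 clk=0 w4=0 w7=0 w2=0
t8.Δ1 w3=1 w6=1 w1=0 w0=1 clk=1 w4=0 w7=0 w2=0
t8.Δ2 w3=1 w6=1 w1=0 w0=1 clk=1 w4=1 w7=0 w2=0
t8.Δ3 w3=1 w6=1 w1=0 w0=1 clk=1 w4=1 w7=1 w2=0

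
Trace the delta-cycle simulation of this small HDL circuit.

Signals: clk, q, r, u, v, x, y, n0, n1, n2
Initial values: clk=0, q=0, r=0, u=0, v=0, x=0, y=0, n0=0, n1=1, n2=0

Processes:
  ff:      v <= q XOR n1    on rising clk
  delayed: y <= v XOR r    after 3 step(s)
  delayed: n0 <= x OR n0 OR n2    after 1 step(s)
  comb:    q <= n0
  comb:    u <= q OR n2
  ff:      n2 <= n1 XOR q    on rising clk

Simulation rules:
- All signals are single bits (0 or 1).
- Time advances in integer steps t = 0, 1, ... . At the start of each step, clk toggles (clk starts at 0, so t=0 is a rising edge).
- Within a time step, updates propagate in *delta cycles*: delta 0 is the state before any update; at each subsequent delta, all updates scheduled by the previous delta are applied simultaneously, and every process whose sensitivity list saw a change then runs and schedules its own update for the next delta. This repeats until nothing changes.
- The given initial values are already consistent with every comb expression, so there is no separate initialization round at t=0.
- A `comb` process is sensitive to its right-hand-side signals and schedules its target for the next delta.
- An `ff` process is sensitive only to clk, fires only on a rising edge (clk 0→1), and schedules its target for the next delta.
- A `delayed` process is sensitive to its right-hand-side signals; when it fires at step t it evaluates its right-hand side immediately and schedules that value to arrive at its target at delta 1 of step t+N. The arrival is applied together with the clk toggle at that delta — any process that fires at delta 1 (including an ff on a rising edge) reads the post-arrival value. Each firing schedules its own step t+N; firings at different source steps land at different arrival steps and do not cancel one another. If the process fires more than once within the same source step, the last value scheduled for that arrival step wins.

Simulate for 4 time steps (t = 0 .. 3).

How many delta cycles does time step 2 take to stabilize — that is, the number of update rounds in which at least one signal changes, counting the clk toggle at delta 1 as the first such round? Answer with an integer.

2

t0.Δ0 u=0 r=0 n2=0 y=0 n0=0 v=0 q=0 n1=1 clk=0 x=0
t0.Δ1 u=0 r=0 n2=0 y=0 n0=0 v=0 q=0 n1=1 clk=1 x=0
t0.Δ2 u=0 r=0 n2=1 y=0 n0=0 v=1 q=0 n1=1 clk=1 x=0
t0.Δ3 u=1 r=0 n2=1 y=0 n0=0 v=1 q=0 n1=1 clk=1 x=0
t1.Δ0 u=1 r=0 n2=1 y=0 n0=0 v=1 q=0 n1=1 clk=1 x=0
t1.Δ1 u=1 r=0 n2=1 y=0 n0=1 v=1 q=0 n1=1 clk=0 x=0
t1.Δ2 u=1 r=0 n2=1 y=0 n0=1 v=1 q=1 n1=1 clk=0 x=0
t2.Δ0 u=1 r=0 n2=1 y=0 n0=1 v=1 q=1 n1=1 clk=0 x=0
t2.Δ1 u=1 r=0 n2=1 y=0 n0=1 v=1 q=1 n1=1 clk=1 x=0
t2.Δ2 u=1 r=0 n2=0 y=0 n0=1 v=0 q=1 n1=1 clk=1 x=0
t3.Δ0 u=1 r=0 n2=0 y=0 n0=1 v=0 q=1 n1=1 clk=1 x=0
t3.Δ1 u=1 r=0 n2=0 y=1 n0=1 v=0 q=1 n1=1 clk=0 x=0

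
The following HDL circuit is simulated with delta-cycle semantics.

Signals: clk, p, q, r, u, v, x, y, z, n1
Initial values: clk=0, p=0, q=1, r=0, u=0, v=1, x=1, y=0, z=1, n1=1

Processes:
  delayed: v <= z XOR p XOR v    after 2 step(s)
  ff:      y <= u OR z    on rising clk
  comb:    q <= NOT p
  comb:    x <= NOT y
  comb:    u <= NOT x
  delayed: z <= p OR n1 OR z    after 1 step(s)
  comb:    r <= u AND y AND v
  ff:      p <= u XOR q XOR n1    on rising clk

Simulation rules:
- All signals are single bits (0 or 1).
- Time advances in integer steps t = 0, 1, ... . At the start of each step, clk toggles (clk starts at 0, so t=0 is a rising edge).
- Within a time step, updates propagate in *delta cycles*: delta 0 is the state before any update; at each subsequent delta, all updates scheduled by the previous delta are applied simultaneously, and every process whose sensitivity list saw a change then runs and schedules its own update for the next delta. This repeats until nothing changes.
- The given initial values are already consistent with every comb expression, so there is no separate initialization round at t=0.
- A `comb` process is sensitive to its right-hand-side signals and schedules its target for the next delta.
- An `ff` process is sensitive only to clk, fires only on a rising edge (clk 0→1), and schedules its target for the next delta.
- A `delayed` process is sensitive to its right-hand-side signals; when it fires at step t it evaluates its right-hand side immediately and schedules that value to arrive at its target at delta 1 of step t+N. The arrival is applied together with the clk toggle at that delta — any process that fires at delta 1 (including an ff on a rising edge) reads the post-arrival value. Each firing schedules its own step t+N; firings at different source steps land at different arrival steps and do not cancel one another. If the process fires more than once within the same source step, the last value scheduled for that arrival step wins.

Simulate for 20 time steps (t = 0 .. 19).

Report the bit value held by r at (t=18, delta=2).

1

t0.Δ0 q=1 n1=1 r=0 z=1 x=1 clk=0 p=0 u=0 y=0 v=1
t0.Δ1 q=1 n1=1 r=0 z=1 x=1 clk=1 p=0 u=0 y=0 v=1
t0.Δ2 q=1 n1=1 r=0 z=1 x=1 clk=1 p=0 u=0 y=1 v=1
t0.Δ3 q=1 n1=1 r=0 z=1 x=0 clk=1 p=0 u=0 y=1 v=1
t0.Δ4 q=1 n1=1 r=0 z=1 x=0 clk=1 p=0 u=1 y=1 v=1
t0.Δ5 q=1 n1=1 r=1 z=1 x=0 clk=1 p=0 u=1 y=1 v=1
t1.Δ0 q=1 n1=1 r=1 z=1 x=0 clk=1 p=0 u=1 y=1 v=1
t1.Δ1 q=1 n1=1 r=1 z=1 x=0 clk=0 p=0 u=1 y=1 v=1
t2.Δ0 q=1 n1=1 r=1 z=1 x=0 clk=0 p=0 u=1 y=1 v=1
t2.Δ1 q=1 n1=1 r=1 z=1 x=0 clk=1 p=0 u=1 y=1 v=1
t2.Δ2 q=1 n1=1 r=1 z=1 x=0 clk=1 p=1 u=1 y=1 v=1
t2.Δ3 q=0 n1=1 r=1 z=1 x=0 clk=1 p=1 u=1 y=1 v=1
t3.Δ0 q=0 n1=1 r=1 z=1 x=0 clk=1 p=1 u=1 y=1 v=1
t3.Δ1 q=0 n1=1 r=1 z=1 x=0 clk=0 p=1 u=1 y=1 v=1
t4.Δ0 q=0 n1=1 r=1 z=1 x=0 clk=0 p=1 u=1 y=1 v=1
t4.Δ1 q=0 n1=1 r=1 z=1 x=0 clk=1 p=1 u=1 y=1 v=1
t4.Δ2 q=0 n1=1 r=1 z=1 x=0 clk=1 p=0 u=1 y=1 v=1
t4.Δ3 q=1 n1=1 r=1 z=1 x=0 clk=1 p=0 u=1 y=1 v=1
t5.Δ0 q=1 n1=1 r=1 z=1 x=0 clk=1 p=0 u=1 y=1 v=1
t5.Δ1 q=1 n1=1 r=1 z=1 x=0 clk=0 p=0 u=1 y=1 v=1
t6.Δ0 q=1 n1=1 r=1 z=1 x=0 clk=0 p=0 u=1 y=1 v=1
t6.Δ1 q=1 n1=1 r=1 z=1 x=0 clk=1 p=0 u=1 y=1 v=0
t6.Δ2 q=1 n1=1 r=0 z=1 x=0 clk=1 p=1 u=1 y=1 v=0
t6.Δ3 q=0 n1=1 r=0 z=1 x=0 clk=1 p=1 u=1 y=1 v=0
t7.Δ0 q=0 n1=1 r=0 z=1 x=0 clk=1 p=1 u=1 y=1 v=0
t7.Δ1 q=0 n1=1 r=0 z=1 x=0 clk=0 p=1 u=1 y=1 v=0
t8.Δ0 q=0 n1=1 r=0 z=1 x=0 clk=0 p=1 u=1 y=1 v=0
t8.Δ1 q=0 n1=1 r=0 z=1 x=0 clk=1 p=1 u=1 y=1 v=0
t8.Δ2 q=0 n1=1 r=0 z=1 x=0 clk=1 p=0 u=1 y=1 v=0
t8.Δ3 q=1 n1=1 r=0 z=1 x=0 clk=1 p=0 u=1 y=1 v=0
t9.Δ0 q=1 n1=1 r=0 z=1 x=0 clk=1 p=0 u=1 y=1 v=0
t9.Δ1 q=1 n1=1 r=0 z=1 x=0 clk=0 p=0 u=1 y=1 v=0
t10.Δ0 q=1 n1=1 r=0 z=1 x=0 clk=0 p=0 u=1 y=1 v=0
t10.Δ1 q=1 n1=1 r=0 z=1 x=0 clk=1 p=0 u=1 y=1 v=1
t10.Δ2 q=1 n1=1 r=1 z=1 x=0 clk=1 p=1 u=1 y=1 v=1
t10.Δ3 q=0 n1=1 r=1 z=1 x=0 clk=1 p=1 u=1 y=1 v=1
t11.Δ0 q=0 n1=1 r=1 z=1 x=0 clk=1 p=1 u=1 y=1 v=1
t11.Δ1 q=0 n1=1 r=1 z=1 x=0 clk=0 p=1 u=1 y=1 v=1
t12.Δ0 q=0 n1=1 r=1 z=1 x=0 clk=0 p=1 u=1 y=1 v=1
t12.Δ1 q=0 n1=1 r=1 z=1 x=0 clk=1 p=1 u=1 y=1 v=1
t12.Δ2 q=0 n1=1 r=1 z=1 x=0 clk=1 p=0 u=1 y=1 v=1
t12.Δ3 q=1 n1=1 r=1 z=1 x=0 clk=1 p=0 u=1 y=1 v=1
t13.Δ0 q=1 n1=1 r=1 z=1 x=0 clk=1 p=0 u=1 y=1 v=1
t13.Δ1 q=1 n1=1 r=1 z=1 x=0 clk=0 p=0 u=1 y=1 v=1
t14.Δ0 q=1 n1=1 r=1 z=1 x=0 clk=0 p=0 u=1 y=1 v=1
t14.Δ1 q=1 n1=1 r=1 z=1 x=0 clk=1 p=0 u=1 y=1 v=0
t14.Δ2 q=1 n1=1 r=0 z=1 x=0 clk=1 p=1 u=1 y=1 v=0
t14.Δ3 q=0 n1=1 r=0 z=1 x=0 clk=1 p=1 u=1 y=1 v=0
t15.Δ0 q=0 n1=1 r=0 z=1 x=0 clk=1 p=1 u=1 y=1 v=0
t15.Δ1 q=0 n1=1 r=0 z=1 x=0 clk=0 p=1 u=1 y=1 v=0
t16.Δ0 q=0 n1=1 r=0 z=1 x=0 clk=0 p=1 u=1 y=1 v=0
t16.Δ1 q=0 n1=1 r=0 z=1 x=0 clk=1 p=1 u=1 y=1 v=0
t16.Δ2 q=0 n1=1 r=0 z=1 x=0 clk=1 p=0 u=1 y=1 v=0
t16.Δ3 q=1 n1=1 r=0 z=1 x=0 clk=1 p=0 u=1 y=1 v=0
t17.Δ0 q=1 n1=1 r=0 z=1 x=0 clk=1 p=0 u=1 y=1 v=0
t17.Δ1 q=1 n1=1 r=0 z=1 x=0 clk=0 p=0 u=1 y=1 v=0
t18.Δ0 q=1 n1=1 r=0 z=1 x=0 clk=0 p=0 u=1 y=1 v=0
t18.Δ1 q=1 n1=1 r=0 z=1 x=0 clk=1 p=0 u=1 y=1 v=1
t18.Δ2 q=1 n1=1 r=1 z=1 x=0 clk=1 p=1 u=1 y=1 v=1
t18.Δ3 q=0 n1=1 r=1 z=1 x=0 clk=1 p=1 u=1 y=1 v=1
t19.Δ0 q=0 n1=1 r=1 z=1 x=0 clk=1 p=1 u=1 y=1 v=1
t19.Δ1 q=0 n1=1 r=1 z=1 x=0 clk=0 p=1 u=1 y=1 v=1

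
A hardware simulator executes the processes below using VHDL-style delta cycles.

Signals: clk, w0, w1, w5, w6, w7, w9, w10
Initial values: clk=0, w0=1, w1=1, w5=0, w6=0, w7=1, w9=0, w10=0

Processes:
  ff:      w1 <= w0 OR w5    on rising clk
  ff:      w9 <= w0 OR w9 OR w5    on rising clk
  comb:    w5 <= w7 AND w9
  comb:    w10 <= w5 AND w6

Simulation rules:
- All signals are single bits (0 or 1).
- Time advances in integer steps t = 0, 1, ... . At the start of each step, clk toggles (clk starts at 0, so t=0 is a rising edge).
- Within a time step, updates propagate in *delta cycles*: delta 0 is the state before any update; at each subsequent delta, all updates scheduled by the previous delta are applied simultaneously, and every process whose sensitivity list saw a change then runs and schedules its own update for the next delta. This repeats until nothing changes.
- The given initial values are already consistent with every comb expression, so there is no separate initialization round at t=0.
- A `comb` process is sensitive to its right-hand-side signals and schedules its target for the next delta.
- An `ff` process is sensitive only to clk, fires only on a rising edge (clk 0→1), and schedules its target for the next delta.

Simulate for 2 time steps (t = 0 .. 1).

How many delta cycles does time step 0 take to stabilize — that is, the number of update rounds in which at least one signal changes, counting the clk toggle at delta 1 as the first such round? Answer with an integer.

[bits: w9,w7,w10,w5,w1,clk,w6,w0]
t=0: Δ0=01001001 Δ1=01001101 Δ2=11001101 Δ3=11011101 | 3Δ
t=1: Δ0=11011101 Δ1=11011001 | 1Δ

3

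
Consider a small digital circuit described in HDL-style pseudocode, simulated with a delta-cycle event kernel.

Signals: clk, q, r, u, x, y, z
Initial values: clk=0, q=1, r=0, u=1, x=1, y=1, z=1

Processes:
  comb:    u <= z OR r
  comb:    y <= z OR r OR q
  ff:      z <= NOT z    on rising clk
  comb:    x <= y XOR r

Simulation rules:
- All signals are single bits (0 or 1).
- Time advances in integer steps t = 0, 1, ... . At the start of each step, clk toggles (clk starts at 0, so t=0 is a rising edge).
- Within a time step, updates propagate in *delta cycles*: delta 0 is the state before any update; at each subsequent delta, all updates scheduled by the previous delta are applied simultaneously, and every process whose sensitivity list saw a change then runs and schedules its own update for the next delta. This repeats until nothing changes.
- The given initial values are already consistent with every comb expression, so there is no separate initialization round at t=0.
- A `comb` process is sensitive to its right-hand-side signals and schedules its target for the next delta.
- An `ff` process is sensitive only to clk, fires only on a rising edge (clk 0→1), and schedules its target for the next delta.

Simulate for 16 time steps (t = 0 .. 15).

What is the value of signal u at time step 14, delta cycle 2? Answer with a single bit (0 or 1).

0

[bits: x,q,r,u,z,y,clk]
t=0: Δ0=1101110 Δ1=1101111 Δ2=1101011 Δ3=1100011 | 3Δ
t=1: Δ0=1100011 Δ1=1100010 | 1Δ
t=2: Δ0=1100010 Δ1=1100011 Δ2=1100111 Δ3=1101111 | 3Δ
t=3: Δ0=1101111 Δ1=1101110 | 1Δ
t=4: Δ0=1101110 Δ1=1101111 Δ2=1101011 Δ3=1100011 | 3Δ
t=5: Δ0=1100011 Δ1=1100010 | 1Δ
t=6: Δ0=1100010 Δ1=1100011 Δ2=1100111 Δ3=1101111 | 3Δ
t=7: Δ0=1101111 Δ1=1101110 | 1Δ
t=8: Δ0=1101110 Δ1=1101111 Δ2=1101011 Δ3=1100011 | 3Δ
t=9: Δ0=1100011 Δ1=1100010 | 1Δ
t=10: Δ0=1100010 Δ1=1100011 Δ2=1100111 Δ3=1101111 | 3Δ
t=11: Δ0=1101111 Δ1=1101110 | 1Δ
t=12: Δ0=1101110 Δ1=1101111 Δ2=1101011 Δ3=1100011 | 3Δ
t=13: Δ0=1100011 Δ1=1100010 | 1Δ
t=14: Δ0=1100010 Δ1=1100011 Δ2=1100111 Δ3=1101111 | 3Δ
t=15: Δ0=1101111 Δ1=1101110 | 1Δ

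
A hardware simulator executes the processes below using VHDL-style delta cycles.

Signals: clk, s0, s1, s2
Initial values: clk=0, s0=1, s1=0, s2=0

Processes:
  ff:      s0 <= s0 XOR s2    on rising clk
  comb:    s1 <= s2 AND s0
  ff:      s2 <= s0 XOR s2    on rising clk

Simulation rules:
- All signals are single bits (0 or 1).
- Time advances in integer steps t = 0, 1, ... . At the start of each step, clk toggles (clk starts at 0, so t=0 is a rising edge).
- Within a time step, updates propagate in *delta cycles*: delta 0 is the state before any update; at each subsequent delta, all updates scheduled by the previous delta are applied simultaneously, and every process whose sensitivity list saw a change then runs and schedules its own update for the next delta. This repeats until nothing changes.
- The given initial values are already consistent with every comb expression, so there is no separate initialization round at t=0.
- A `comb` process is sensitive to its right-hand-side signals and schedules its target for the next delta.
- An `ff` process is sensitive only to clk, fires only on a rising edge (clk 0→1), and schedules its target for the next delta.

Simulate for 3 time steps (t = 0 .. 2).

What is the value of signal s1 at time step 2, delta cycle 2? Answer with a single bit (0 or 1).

t=0 Δ0: s2=0 s1=0 s0=1 clk=0
  Δ1: clk:0→1
  Δ2: s2:0→1
  Δ3: s1:0→1
  (3Δ to stable)
t=1 Δ0: s2=1 s1=1 s0=1 clk=1
  Δ1: clk:1→0
  (1Δ to stable)
t=2 Δ0: s2=1 s1=1 s0=1 clk=0
  Δ1: clk:0→1
  Δ2: s2:1→0, s0:1→0
  Δ3: s1:1→0
  (3Δ to stable)

1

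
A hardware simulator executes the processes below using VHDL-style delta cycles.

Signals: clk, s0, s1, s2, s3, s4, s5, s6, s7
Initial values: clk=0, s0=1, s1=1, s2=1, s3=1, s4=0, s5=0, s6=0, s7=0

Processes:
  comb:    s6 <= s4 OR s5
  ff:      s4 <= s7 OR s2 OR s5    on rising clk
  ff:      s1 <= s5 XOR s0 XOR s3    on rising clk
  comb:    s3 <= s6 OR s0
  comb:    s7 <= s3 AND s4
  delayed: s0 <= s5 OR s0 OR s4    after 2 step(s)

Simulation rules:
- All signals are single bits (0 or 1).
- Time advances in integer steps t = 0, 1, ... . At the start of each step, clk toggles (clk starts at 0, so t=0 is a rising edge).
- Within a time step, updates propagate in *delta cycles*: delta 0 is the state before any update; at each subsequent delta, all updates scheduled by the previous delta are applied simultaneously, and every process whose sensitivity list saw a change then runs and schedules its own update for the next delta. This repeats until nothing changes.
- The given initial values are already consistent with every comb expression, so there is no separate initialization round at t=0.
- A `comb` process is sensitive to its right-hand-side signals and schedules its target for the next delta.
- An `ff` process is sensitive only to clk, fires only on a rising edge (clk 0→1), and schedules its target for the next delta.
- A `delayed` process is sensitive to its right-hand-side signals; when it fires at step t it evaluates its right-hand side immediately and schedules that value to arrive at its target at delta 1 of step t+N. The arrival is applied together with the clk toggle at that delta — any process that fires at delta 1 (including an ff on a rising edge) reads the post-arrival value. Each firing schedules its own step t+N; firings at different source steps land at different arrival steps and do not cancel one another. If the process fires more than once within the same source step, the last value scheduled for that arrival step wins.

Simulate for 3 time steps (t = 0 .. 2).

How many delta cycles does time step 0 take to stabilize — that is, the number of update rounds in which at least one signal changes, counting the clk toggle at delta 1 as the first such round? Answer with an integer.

t0.Δ0 clk=0 s2=1 s4=0 s0=1 s6=0 s7=0 s1=1 s5=0 s3=1
t0.Δ1 clk=1 s2=1 s4=0 s0=1 s6=0 s7=0 s1=1 s5=0 s3=1
t0.Δ2 clk=1 s2=1 s4=1 s0=1 s6=0 s7=0 s1=0 s5=0 s3=1
t0.Δ3 clk=1 s2=1 s4=1 s0=1 s6=1 s7=1 s1=0 s5=0 s3=1
t1.Δ0 clk=1 s2=1 s4=1 s0=1 s6=1 s7=1 s1=0 s5=0 s3=1
t1.Δ1 clk=0 s2=1 s4=1 s0=1 s6=1 s7=1 s1=0 s5=0 s3=1
t2.Δ0 clk=0 s2=1 s4=1 s0=1 s6=1 s7=1 s1=0 s5=0 s3=1
t2.Δ1 clk=1 s2=1 s4=1 s0=1 s6=1 s7=1 s1=0 s5=0 s3=1

3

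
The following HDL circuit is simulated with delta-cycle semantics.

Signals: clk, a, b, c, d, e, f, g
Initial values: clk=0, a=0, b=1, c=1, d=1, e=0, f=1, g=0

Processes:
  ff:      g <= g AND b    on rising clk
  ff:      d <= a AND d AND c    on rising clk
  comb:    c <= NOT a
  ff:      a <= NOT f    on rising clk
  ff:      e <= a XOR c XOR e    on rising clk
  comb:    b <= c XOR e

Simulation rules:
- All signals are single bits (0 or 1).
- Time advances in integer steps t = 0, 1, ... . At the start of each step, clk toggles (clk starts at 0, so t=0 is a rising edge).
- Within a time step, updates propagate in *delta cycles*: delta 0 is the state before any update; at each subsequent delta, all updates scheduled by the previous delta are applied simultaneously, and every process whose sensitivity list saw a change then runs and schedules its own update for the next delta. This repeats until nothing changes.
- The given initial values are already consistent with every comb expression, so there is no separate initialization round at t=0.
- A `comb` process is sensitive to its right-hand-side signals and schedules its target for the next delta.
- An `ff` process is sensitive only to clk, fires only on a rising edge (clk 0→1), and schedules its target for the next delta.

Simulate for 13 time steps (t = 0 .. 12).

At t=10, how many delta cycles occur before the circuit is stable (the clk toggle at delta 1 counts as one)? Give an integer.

t0.Δ0 c=1 d=1 clk=0 f=1 e=0 a=0 g=0 b=1
t0.Δ1 c=1 d=1 clk=1 f=1 e=0 a=0 g=0 b=1
t0.Δ2 c=1 d=0 clk=1 f=1 e=1 a=0 g=0 b=1
t0.Δ3 c=1 d=0 clk=1 f=1 e=1 a=0 g=0 b=0
t1.Δ0 c=1 d=0 clk=1 f=1 e=1 a=0 g=0 b=0
t1.Δ1 c=1 d=0 clk=0 f=1 e=1 a=0 g=0 b=0
t2.Δ0 c=1 d=0 clk=0 f=1 e=1 a=0 g=0 b=0
t2.Δ1 c=1 d=0 clk=1 f=1 e=1 a=0 g=0 b=0
t2.Δ2 c=1 d=0 clk=1 f=1 e=0 a=0 g=0 b=0
t2.Δ3 c=1 d=0 clk=1 f=1 e=0 a=0 g=0 b=1
t3.Δ0 c=1 d=0 clk=1 f=1 e=0 a=0 g=0 b=1
t3.Δ1 c=1 d=0 clk=0 f=1 e=0 a=0 g=0 b=1
t4.Δ0 c=1 d=0 clk=0 f=1 e=0 a=0 g=0 b=1
t4.Δ1 c=1 d=0 clk=1 f=1 e=0 a=0 g=0 b=1
t4.Δ2 c=1 d=0 clk=1 f=1 e=1 a=0 g=0 b=1
t4.Δ3 c=1 d=0 clk=1 f=1 e=1 a=0 g=0 b=0
t5.Δ0 c=1 d=0 clk=1 f=1 e=1 a=0 g=0 b=0
t5.Δ1 c=1 d=0 clk=0 f=1 e=1 a=0 g=0 b=0
t6.Δ0 c=1 d=0 clk=0 f=1 e=1 a=0 g=0 b=0
t6.Δ1 c=1 d=0 clk=1 f=1 e=1 a=0 g=0 b=0
t6.Δ2 c=1 d=0 clk=1 f=1 e=0 a=0 g=0 b=0
t6.Δ3 c=1 d=0 clk=1 f=1 e=0 a=0 g=0 b=1
t7.Δ0 c=1 d=0 clk=1 f=1 e=0 a=0 g=0 b=1
t7.Δ1 c=1 d=0 clk=0 f=1 e=0 a=0 g=0 b=1
t8.Δ0 c=1 d=0 clk=0 f=1 e=0 a=0 g=0 b=1
t8.Δ1 c=1 d=0 clk=1 f=1 e=0 a=0 g=0 b=1
t8.Δ2 c=1 d=0 clk=1 f=1 e=1 a=0 g=0 b=1
t8.Δ3 c=1 d=0 clk=1 f=1 e=1 a=0 g=0 b=0
t9.Δ0 c=1 d=0 clk=1 f=1 e=1 a=0 g=0 b=0
t9.Δ1 c=1 d=0 clk=0 f=1 e=1 a=0 g=0 b=0
t10.Δ0 c=1 d=0 clk=0 f=1 e=1 a=0 g=0 b=0
t10.Δ1 c=1 d=0 clk=1 f=1 e=1 a=0 g=0 b=0
t10.Δ2 c=1 d=0 clk=1 f=1 e=0 a=0 g=0 b=0
t10.Δ3 c=1 d=0 clk=1 f=1 e=0 a=0 g=0 b=1
t11.Δ0 c=1 d=0 clk=1 f=1 e=0 a=0 g=0 b=1
t11.Δ1 c=1 d=0 clk=0 f=1 e=0 a=0 g=0 b=1
t12.Δ0 c=1 d=0 clk=0 f=1 e=0 a=0 g=0 b=1
t12.Δ1 c=1 d=0 clk=1 f=1 e=0 a=0 g=0 b=1
t12.Δ2 c=1 d=0 clk=1 f=1 e=1 a=0 g=0 b=1
t12.Δ3 c=1 d=0 clk=1 f=1 e=1 a=0 g=0 b=0

3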